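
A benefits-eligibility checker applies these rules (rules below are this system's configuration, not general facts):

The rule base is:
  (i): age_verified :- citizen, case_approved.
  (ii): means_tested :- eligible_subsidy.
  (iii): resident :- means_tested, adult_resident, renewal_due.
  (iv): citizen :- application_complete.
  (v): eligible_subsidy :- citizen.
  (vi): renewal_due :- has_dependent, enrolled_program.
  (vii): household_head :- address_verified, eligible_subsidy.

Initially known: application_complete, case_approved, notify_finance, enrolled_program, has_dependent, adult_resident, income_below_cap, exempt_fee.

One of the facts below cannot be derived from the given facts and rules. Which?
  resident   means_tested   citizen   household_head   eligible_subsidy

household_head

Round 1 — (iv), (vi), derive citizen, renewal_due.
Round 2 — (i), (v), derive age_verified, eligible_subsidy.
Round 3 — (ii), derive means_tested.
Round 4 — (iii), derive resident.
Derived: means_tested (round 3), eligible_subsidy (round 2), resident (round 4), citizen (round 1). household_head never appears in any round.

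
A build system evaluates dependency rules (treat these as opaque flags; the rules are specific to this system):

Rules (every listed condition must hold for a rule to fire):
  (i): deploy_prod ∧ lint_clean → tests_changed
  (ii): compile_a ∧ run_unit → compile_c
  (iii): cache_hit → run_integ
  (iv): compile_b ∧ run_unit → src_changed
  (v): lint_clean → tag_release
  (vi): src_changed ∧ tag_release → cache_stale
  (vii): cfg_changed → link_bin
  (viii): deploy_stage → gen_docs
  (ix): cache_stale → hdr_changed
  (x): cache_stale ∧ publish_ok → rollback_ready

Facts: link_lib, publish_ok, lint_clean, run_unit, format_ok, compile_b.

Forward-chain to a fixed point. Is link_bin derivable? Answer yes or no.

no

Round 1 — (iv), (v), derive src_changed, tag_release.
Round 2 — (vi), derive cache_stale.
Round 3 — (ix), (x), derive hdr_changed, rollback_ready.
Fixed point reached. link_bin is concluded only by (vii); (vii) needs cfg_changed (never derived).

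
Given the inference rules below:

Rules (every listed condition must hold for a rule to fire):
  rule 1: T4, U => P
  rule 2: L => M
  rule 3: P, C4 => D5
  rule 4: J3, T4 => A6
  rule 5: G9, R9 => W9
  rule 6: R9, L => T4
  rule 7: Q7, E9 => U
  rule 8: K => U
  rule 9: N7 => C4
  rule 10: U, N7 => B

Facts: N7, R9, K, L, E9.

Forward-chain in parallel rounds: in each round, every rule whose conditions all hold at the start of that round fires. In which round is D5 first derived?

Round 1 fires rule 2, rule 6, rule 8, rule 9, giving M, T4, U, C4.
Round 2 fires rule 1, rule 10, giving P, B.
Round 3 fires rule 3, giving D5.
D5 first appears in round 3.

3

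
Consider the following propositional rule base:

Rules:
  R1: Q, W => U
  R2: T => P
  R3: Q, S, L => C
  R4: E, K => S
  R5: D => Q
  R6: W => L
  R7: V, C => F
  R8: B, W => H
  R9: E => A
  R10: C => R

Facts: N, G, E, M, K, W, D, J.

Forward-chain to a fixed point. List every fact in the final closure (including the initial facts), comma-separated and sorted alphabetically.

Round 1: R4 [E, K => S]; R5 [D => Q]; R6 [W => L]; R9 [E => A]. Adds S, Q, L, A.
Round 2: R1 [Q, W => U]; R3 [Q, S, L => C]. Adds U, C.
Round 3: R10 [C => R]. Adds R.

A, C, D, E, G, J, K, L, M, N, Q, R, S, U, W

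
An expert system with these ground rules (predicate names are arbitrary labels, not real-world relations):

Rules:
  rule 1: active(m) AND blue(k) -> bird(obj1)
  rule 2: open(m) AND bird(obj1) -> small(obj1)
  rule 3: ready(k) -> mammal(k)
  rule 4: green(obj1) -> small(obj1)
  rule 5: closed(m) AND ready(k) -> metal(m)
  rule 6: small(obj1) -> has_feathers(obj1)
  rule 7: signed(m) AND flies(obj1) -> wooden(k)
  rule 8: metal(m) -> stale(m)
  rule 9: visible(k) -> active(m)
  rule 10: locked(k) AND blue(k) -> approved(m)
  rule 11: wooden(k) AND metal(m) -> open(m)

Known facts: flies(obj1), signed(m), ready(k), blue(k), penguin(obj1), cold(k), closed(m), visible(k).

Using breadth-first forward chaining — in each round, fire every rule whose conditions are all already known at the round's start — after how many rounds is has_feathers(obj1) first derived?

4

[1] rule 3 [ready(k) -> mammal(k)]; rule 5 [closed(m) AND ready(k) -> metal(m)]; rule 7 [signed(m) AND flies(obj1) -> wooden(k)]; rule 9 [visible(k) -> active(m)]. ⇒ new: mammal(k), metal(m), wooden(k), active(m).
[2] rule 1 [active(m) AND blue(k) -> bird(obj1)]; rule 8 [metal(m) -> stale(m)]; rule 11 [wooden(k) AND metal(m) -> open(m)]. ⇒ new: bird(obj1), stale(m), open(m).
[3] rule 2 [open(m) AND bird(obj1) -> small(obj1)]. ⇒ new: small(obj1).
[4] rule 6 [small(obj1) -> has_feathers(obj1)]. ⇒ new: has_feathers(obj1).
has_feathers(obj1) first appears in round 4.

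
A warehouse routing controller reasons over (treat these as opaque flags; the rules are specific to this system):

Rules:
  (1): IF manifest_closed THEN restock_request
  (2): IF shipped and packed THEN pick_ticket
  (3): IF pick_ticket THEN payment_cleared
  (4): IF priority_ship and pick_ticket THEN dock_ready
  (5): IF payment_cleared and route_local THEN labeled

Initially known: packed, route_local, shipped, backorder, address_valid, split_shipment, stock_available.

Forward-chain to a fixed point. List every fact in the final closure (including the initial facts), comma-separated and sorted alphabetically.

Round 1: (2) [IF shipped and packed THEN pick_ticket]. Adds pick_ticket.
Round 2: (3) [IF pick_ticket THEN payment_cleared]. Adds payment_cleared.
Round 3: (5) [IF payment_cleared and route_local THEN labeled]. Adds labeled.

address_valid, backorder, labeled, packed, payment_cleared, pick_ticket, route_local, shipped, split_shipment, stock_available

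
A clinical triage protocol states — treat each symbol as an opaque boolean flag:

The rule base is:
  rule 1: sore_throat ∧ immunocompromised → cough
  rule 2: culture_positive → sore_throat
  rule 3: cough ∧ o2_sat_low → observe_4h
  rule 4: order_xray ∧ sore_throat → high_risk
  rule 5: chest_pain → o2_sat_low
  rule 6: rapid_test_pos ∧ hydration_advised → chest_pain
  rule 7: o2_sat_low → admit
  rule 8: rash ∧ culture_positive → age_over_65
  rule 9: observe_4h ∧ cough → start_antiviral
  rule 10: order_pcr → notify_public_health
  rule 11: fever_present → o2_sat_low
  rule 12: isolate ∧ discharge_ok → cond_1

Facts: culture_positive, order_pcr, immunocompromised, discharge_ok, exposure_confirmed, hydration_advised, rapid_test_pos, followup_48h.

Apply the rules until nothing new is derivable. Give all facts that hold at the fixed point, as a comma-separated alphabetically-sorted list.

admit, chest_pain, cough, culture_positive, discharge_ok, exposure_confirmed, followup_48h, hydration_advised, immunocompromised, notify_public_health, o2_sat_low, observe_4h, order_pcr, rapid_test_pos, sore_throat, start_antiviral

Round 1: rule 2 [culture_positive → sore_throat]; rule 6 [rapid_test_pos ∧ hydration_advised → chest_pain]; rule 10 [order_pcr → notify_public_health]. New: sore_throat, chest_pain, notify_public_health.
Round 2: rule 1 [sore_throat ∧ immunocompromised → cough]; rule 5 [chest_pain → o2_sat_low]. New: cough, o2_sat_low.
Round 3: rule 3 [cough ∧ o2_sat_low → observe_4h]; rule 7 [o2_sat_low → admit]. New: observe_4h, admit.
Round 4: rule 9 [observe_4h ∧ cough → start_antiviral]. New: start_antiviral.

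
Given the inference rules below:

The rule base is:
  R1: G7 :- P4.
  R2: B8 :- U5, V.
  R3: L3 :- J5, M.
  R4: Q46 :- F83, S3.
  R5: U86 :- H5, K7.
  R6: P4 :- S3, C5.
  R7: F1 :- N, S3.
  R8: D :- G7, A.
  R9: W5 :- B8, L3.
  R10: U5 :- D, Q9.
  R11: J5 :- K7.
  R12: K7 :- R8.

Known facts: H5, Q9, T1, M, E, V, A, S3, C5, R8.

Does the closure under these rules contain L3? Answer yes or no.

yes

Round 1: R6 [P4 :- S3, C5.]; R12 [K7 :- R8.]. Adds P4, K7.
Round 2: R1 [G7 :- P4.]; R5 [U86 :- H5, K7.]; R11 [J5 :- K7.]. Adds G7, U86, J5.
Round 3: R3 [L3 :- J5, M.]; R8 [D :- G7, A.]. Adds L3, D.
Round 4: R10 [U5 :- D, Q9.]. Adds U5.
Round 5: R2 [B8 :- U5, V.]. Adds B8.
Round 6: R9 [W5 :- B8, L3.]. Adds W5.
L3 appears in round 3, so it is derivable.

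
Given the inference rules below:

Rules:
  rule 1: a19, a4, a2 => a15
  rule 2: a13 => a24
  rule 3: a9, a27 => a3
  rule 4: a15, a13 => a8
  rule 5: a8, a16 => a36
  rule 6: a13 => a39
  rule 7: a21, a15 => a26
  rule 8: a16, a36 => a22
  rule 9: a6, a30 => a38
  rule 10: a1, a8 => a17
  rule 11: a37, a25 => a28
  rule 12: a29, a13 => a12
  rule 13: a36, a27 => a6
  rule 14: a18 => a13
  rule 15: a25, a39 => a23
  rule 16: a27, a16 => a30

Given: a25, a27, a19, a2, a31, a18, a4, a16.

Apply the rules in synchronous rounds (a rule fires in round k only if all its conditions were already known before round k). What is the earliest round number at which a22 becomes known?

[1] rule 1 [a19, a4, a2 => a15]; rule 14 [a18 => a13]; rule 16 [a27, a16 => a30]. ⇒ new: a15, a13, a30.
[2] rule 2 [a13 => a24]; rule 4 [a15, a13 => a8]; rule 6 [a13 => a39]. ⇒ new: a24, a8, a39.
[3] rule 5 [a8, a16 => a36]; rule 15 [a25, a39 => a23]. ⇒ new: a36, a23.
[4] rule 8 [a16, a36 => a22]; rule 13 [a36, a27 => a6]. ⇒ new: a22, a6.
a22 first appears in round 4.

4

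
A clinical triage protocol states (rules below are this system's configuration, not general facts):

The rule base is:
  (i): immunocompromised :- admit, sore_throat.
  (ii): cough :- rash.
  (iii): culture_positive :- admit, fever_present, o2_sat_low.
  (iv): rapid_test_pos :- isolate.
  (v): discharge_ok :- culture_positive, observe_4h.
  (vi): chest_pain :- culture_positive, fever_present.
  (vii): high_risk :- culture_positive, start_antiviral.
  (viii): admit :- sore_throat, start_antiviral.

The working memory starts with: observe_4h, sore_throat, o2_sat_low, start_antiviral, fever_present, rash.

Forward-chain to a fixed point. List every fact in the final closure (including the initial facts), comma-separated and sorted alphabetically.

Round 1: (ii) [cough :- rash.]; (viii) [admit :- sore_throat, start_antiviral.]. New: cough, admit.
Round 2: (i) [immunocompromised :- admit, sore_throat.]; (iii) [culture_positive :- admit, fever_present, o2_sat_low.]. New: immunocompromised, culture_positive.
Round 3: (v) [discharge_ok :- culture_positive, observe_4h.]; (vi) [chest_pain :- culture_positive, fever_present.]; (vii) [high_risk :- culture_positive, start_antiviral.]. New: discharge_ok, chest_pain, high_risk.

admit, chest_pain, cough, culture_positive, discharge_ok, fever_present, high_risk, immunocompromised, o2_sat_low, observe_4h, rash, sore_throat, start_antiviral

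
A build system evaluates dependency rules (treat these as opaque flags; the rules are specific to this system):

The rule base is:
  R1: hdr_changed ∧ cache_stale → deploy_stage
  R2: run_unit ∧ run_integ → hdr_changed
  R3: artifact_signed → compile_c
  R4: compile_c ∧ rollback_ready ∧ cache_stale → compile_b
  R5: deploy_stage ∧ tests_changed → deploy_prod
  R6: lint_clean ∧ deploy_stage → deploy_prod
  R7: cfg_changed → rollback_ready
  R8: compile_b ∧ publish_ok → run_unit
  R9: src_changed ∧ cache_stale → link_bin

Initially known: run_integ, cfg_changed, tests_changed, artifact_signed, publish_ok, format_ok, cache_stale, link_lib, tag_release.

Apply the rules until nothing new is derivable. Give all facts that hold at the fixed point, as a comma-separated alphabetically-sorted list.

Round 1: R3 [artifact_signed → compile_c]; R7 [cfg_changed → rollback_ready]. Adds compile_c, rollback_ready.
Round 2: R4 [compile_c ∧ rollback_ready ∧ cache_stale → compile_b]. Adds compile_b.
Round 3: R8 [compile_b ∧ publish_ok → run_unit]. Adds run_unit.
Round 4: R2 [run_unit ∧ run_integ → hdr_changed]. Adds hdr_changed.
Round 5: R1 [hdr_changed ∧ cache_stale → deploy_stage]. Adds deploy_stage.
Round 6: R5 [deploy_stage ∧ tests_changed → deploy_prod]. Adds deploy_prod.

artifact_signed, cache_stale, cfg_changed, compile_b, compile_c, deploy_prod, deploy_stage, format_ok, hdr_changed, link_lib, publish_ok, rollback_ready, run_integ, run_unit, tag_release, tests_changed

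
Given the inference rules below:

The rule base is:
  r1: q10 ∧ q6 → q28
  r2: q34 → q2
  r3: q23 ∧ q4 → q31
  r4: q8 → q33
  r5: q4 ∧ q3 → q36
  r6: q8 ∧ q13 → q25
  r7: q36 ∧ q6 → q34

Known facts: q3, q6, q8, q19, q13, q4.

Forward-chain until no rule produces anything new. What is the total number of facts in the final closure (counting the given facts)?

[1] r4 [q8 → q33]; r5 [q4 ∧ q3 → q36]; r6 [q8 ∧ q13 → q25]. ⇒ new: q33, q36, q25.
[2] r7 [q36 ∧ q6 → q34]. ⇒ new: q34.
[3] r2 [q34 → q2]. ⇒ new: q2.
Closure: {q13, q19, q2, q25, q3, q33, q34, q36, q4, q6, q8} — 11 facts.

11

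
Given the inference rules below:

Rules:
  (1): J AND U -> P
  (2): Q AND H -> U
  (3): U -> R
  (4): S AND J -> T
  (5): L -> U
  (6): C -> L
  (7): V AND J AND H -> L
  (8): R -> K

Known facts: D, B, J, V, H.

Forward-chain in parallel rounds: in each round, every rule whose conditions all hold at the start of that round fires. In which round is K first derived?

4

Round 1 fires (7), giving L.
Round 2 fires (5), giving U.
Round 3 fires (1), (3), giving P, R.
Round 4 fires (8), giving K.
K first appears in round 4.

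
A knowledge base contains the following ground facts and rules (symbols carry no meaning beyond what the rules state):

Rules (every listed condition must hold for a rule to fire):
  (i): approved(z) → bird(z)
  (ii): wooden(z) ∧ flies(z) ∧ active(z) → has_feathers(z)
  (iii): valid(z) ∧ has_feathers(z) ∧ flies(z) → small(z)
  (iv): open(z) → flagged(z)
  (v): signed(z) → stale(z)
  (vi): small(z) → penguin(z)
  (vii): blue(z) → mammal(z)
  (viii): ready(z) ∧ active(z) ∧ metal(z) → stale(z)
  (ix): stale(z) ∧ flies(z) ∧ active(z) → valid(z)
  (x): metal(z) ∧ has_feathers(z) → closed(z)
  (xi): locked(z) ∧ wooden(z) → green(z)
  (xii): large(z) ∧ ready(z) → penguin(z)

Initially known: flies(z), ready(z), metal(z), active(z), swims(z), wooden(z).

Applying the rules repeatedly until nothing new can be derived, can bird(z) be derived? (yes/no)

[1] (ii) [wooden(z) ∧ flies(z) ∧ active(z) → has_feathers(z)]; (viii) [ready(z) ∧ active(z) ∧ metal(z) → stale(z)]. ⇒ new: has_feathers(z), stale(z).
[2] (ix) [stale(z) ∧ flies(z) ∧ active(z) → valid(z)]; (x) [metal(z) ∧ has_feathers(z) → closed(z)]. ⇒ new: valid(z), closed(z).
[3] (iii) [valid(z) ∧ has_feathers(z) ∧ flies(z) → small(z)]. ⇒ new: small(z).
[4] (vi) [small(z) → penguin(z)]. ⇒ new: penguin(z).
Fixed point reached. bird(z) is concluded only by (i); (i) needs approved(z) (never derived).

no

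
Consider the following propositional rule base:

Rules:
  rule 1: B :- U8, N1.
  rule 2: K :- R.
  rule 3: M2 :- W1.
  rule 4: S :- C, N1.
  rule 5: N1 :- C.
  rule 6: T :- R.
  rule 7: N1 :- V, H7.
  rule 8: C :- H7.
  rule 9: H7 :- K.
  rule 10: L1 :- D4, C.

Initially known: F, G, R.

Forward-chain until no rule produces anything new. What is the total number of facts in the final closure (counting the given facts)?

9

Round 1 fires rule 2, rule 6, giving K, T.
Round 2 fires rule 9, giving H7.
Round 3 fires rule 8, giving C.
Round 4 fires rule 5, giving N1.
Round 5 fires rule 4, giving S.
Closure: {C, F, G, H7, K, N1, R, S, T} — 9 facts.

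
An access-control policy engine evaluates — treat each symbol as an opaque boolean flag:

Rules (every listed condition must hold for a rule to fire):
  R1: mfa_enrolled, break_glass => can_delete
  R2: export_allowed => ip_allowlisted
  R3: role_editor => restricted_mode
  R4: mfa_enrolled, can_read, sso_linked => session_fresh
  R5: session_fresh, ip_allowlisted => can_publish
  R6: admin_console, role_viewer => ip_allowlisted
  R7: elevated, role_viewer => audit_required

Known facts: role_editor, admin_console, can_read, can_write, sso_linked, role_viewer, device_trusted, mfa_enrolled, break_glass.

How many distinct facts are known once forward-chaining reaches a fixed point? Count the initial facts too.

14

Round 1 — R1, R3, R4, R6, derive can_delete, restricted_mode, session_fresh, ip_allowlisted.
Round 2 — R5, derive can_publish.
Closure: {admin_console, break_glass, can_delete, can_publish, can_read, can_write, device_trusted, ip_allowlisted, mfa_enrolled, restricted_mode, role_editor, role_viewer, session_fresh, sso_linked} — 14 facts.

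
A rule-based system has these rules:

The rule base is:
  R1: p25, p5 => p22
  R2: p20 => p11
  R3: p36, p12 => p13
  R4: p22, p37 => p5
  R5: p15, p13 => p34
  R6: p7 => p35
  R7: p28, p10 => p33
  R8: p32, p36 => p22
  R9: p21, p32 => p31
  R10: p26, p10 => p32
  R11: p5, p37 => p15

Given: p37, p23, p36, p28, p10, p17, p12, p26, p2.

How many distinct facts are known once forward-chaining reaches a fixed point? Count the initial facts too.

Round 1: R3 [p36, p12 => p13]; R7 [p28, p10 => p33]; R10 [p26, p10 => p32]. New: p13, p33, p32.
Round 2: R8 [p32, p36 => p22]. New: p22.
Round 3: R4 [p22, p37 => p5]. New: p5.
Round 4: R11 [p5, p37 => p15]. New: p15.
Round 5: R5 [p15, p13 => p34]. New: p34.
Closure: {p10, p12, p13, p15, p17, p2, p22, p23, p26, p28, p32, p33, p34, p36, p37, p5} — 16 facts.

16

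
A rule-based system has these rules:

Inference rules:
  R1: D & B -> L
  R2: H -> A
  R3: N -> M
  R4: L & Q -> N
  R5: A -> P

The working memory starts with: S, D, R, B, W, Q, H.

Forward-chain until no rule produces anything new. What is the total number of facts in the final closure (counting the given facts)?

12

Round 1 fires R1, R2, giving L, A.
Round 2 fires R4, R5, giving N, P.
Round 3 fires R3, giving M.
Closure: {A, B, D, H, L, M, N, P, Q, R, S, W} — 12 facts.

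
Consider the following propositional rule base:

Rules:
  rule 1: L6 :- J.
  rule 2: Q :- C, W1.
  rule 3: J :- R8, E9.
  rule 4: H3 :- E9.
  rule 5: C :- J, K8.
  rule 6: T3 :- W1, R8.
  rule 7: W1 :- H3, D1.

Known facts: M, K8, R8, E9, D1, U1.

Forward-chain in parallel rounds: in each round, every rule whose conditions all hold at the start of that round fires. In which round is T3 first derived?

Round 1: rule 3 [J :- R8, E9.]; rule 4 [H3 :- E9.]. Adds J, H3.
Round 2: rule 1 [L6 :- J.]; rule 5 [C :- J, K8.]; rule 7 [W1 :- H3, D1.]. Adds L6, C, W1.
Round 3: rule 2 [Q :- C, W1.]; rule 6 [T3 :- W1, R8.]. Adds Q, T3.
T3 first appears in round 3.

3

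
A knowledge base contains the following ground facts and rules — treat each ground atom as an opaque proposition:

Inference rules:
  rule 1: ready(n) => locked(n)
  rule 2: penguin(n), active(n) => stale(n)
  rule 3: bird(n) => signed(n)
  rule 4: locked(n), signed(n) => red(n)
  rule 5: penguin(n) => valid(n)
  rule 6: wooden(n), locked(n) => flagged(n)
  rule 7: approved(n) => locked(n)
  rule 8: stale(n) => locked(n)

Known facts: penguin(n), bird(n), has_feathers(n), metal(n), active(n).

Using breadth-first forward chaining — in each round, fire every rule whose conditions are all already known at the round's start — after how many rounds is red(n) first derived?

Round 1: rule 2 [penguin(n), active(n) => stale(n)]; rule 3 [bird(n) => signed(n)]; rule 5 [penguin(n) => valid(n)]. Adds stale(n), signed(n), valid(n).
Round 2: rule 8 [stale(n) => locked(n)]. Adds locked(n).
Round 3: rule 4 [locked(n), signed(n) => red(n)]. Adds red(n).
red(n) first appears in round 3.

3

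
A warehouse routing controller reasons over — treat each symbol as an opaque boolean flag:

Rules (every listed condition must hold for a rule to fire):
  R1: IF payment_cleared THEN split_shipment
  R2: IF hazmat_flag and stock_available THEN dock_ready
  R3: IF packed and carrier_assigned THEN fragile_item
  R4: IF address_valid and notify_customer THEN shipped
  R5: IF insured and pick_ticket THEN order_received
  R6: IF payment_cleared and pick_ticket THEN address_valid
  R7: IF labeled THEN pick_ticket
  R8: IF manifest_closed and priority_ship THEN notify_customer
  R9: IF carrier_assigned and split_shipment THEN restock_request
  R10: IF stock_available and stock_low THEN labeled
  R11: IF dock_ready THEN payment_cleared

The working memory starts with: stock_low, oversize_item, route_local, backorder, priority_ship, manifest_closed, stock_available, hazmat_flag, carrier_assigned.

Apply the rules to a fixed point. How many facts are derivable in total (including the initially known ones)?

18

Round 1: R2 [IF hazmat_flag and stock_available THEN dock_ready]; R8 [IF manifest_closed and priority_ship THEN notify_customer]; R10 [IF stock_available and stock_low THEN labeled]. New: dock_ready, notify_customer, labeled.
Round 2: R7 [IF labeled THEN pick_ticket]; R11 [IF dock_ready THEN payment_cleared]. New: pick_ticket, payment_cleared.
Round 3: R1 [IF payment_cleared THEN split_shipment]; R6 [IF payment_cleared and pick_ticket THEN address_valid]. New: split_shipment, address_valid.
Round 4: R4 [IF address_valid and notify_customer THEN shipped]; R9 [IF carrier_assigned and split_shipment THEN restock_request]. New: shipped, restock_request.
Closure: {address_valid, backorder, carrier_assigned, dock_ready, hazmat_flag, labeled, manifest_closed, notify_customer, oversize_item, payment_cleared, pick_ticket, priority_ship, restock_request, route_local, shipped, split_shipment, stock_available, stock_low} — 18 facts.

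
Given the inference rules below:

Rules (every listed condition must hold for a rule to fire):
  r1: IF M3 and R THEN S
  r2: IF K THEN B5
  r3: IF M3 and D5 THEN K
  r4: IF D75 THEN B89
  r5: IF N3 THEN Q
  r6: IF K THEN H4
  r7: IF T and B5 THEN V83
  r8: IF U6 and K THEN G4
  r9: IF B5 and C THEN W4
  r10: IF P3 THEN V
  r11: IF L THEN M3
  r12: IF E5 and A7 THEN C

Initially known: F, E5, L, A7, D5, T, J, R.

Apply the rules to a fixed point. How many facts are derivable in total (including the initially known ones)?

16

Round 1: r11 [IF L THEN M3]; r12 [IF E5 and A7 THEN C]. New: M3, C.
Round 2: r1 [IF M3 and R THEN S]; r3 [IF M3 and D5 THEN K]. New: S, K.
Round 3: r2 [IF K THEN B5]; r6 [IF K THEN H4]. New: B5, H4.
Round 4: r7 [IF T and B5 THEN V83]; r9 [IF B5 and C THEN W4]. New: V83, W4.
Closure: {A7, B5, C, D5, E5, F, H4, J, K, L, M3, R, S, T, V83, W4} — 16 facts.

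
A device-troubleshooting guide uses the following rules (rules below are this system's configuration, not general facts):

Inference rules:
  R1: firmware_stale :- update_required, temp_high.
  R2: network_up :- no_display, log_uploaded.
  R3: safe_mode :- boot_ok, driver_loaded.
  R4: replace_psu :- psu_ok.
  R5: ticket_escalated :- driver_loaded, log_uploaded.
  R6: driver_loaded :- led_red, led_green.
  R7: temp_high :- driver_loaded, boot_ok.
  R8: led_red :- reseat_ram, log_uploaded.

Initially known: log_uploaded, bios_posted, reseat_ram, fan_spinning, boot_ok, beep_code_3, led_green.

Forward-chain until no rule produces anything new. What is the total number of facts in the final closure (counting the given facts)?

Round 1 fires R8, giving led_red.
Round 2 fires R6, giving driver_loaded.
Round 3 fires R3, R5, R7, giving safe_mode, ticket_escalated, temp_high.
Closure: {beep_code_3, bios_posted, boot_ok, driver_loaded, fan_spinning, led_green, led_red, log_uploaded, reseat_ram, safe_mode, temp_high, ticket_escalated} — 12 facts.

12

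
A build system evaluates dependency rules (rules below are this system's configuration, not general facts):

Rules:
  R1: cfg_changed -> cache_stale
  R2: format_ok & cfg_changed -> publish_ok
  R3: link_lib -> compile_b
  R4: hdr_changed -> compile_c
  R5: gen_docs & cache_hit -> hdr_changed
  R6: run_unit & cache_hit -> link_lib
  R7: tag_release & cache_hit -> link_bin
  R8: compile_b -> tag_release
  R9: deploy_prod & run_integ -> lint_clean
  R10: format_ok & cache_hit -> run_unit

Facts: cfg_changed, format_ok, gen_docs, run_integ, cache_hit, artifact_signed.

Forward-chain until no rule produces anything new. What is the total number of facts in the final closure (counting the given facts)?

Round 1 fires R1, R2, R5, R10, giving cache_stale, publish_ok, hdr_changed, run_unit.
Round 2 fires R4, R6, giving compile_c, link_lib.
Round 3 fires R3, giving compile_b.
Round 4 fires R8, giving tag_release.
Round 5 fires R7, giving link_bin.
Closure: {artifact_signed, cache_hit, cache_stale, cfg_changed, compile_b, compile_c, format_ok, gen_docs, hdr_changed, link_bin, link_lib, publish_ok, run_integ, run_unit, tag_release} — 15 facts.

15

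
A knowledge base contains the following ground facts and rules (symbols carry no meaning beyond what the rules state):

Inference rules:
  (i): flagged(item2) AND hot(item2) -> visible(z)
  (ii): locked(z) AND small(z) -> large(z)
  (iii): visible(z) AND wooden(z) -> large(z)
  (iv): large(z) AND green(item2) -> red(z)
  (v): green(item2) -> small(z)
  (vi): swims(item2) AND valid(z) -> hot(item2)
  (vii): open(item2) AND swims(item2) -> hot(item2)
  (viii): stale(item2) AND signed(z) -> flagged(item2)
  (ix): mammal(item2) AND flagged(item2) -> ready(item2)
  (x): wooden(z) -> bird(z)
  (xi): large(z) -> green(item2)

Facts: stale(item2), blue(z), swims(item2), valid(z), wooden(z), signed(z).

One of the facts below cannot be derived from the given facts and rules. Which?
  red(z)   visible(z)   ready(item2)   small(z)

ready(item2)

Round 1 — (vi), (viii), (x), derive hot(item2), flagged(item2), bird(z).
Round 2 — (i), derive visible(z).
Round 3 — (iii), derive large(z).
Round 4 — (xi), derive green(item2).
Round 5 — (iv), (v), derive red(z), small(z).
Derived: red(z) (round 5), visible(z) (round 2), small(z) (round 5). ready(item2) never appears in any round.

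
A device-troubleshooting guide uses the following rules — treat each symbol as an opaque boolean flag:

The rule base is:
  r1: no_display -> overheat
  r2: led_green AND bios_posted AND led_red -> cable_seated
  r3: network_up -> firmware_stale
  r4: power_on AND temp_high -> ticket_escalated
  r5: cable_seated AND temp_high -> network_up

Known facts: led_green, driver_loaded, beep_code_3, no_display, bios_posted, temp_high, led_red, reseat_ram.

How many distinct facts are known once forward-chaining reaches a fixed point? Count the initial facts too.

12

Round 1: r1 [no_display -> overheat]; r2 [led_green AND bios_posted AND led_red -> cable_seated]. Adds overheat, cable_seated.
Round 2: r5 [cable_seated AND temp_high -> network_up]. Adds network_up.
Round 3: r3 [network_up -> firmware_stale]. Adds firmware_stale.
Closure: {beep_code_3, bios_posted, cable_seated, driver_loaded, firmware_stale, led_green, led_red, network_up, no_display, overheat, reseat_ram, temp_high} — 12 facts.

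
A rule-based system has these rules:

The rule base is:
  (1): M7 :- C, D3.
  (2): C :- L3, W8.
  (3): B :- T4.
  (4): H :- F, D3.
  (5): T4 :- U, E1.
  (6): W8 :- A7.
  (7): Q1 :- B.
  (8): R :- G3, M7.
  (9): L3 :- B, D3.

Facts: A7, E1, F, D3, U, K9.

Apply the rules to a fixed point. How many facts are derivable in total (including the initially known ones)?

14

[1] (4) [H :- F, D3.]; (5) [T4 :- U, E1.]; (6) [W8 :- A7.]. ⇒ new: H, T4, W8.
[2] (3) [B :- T4.]. ⇒ new: B.
[3] (7) [Q1 :- B.]; (9) [L3 :- B, D3.]. ⇒ new: Q1, L3.
[4] (2) [C :- L3, W8.]. ⇒ new: C.
[5] (1) [M7 :- C, D3.]. ⇒ new: M7.
Closure: {A7, B, C, D3, E1, F, H, K9, L3, M7, Q1, T4, U, W8} — 14 facts.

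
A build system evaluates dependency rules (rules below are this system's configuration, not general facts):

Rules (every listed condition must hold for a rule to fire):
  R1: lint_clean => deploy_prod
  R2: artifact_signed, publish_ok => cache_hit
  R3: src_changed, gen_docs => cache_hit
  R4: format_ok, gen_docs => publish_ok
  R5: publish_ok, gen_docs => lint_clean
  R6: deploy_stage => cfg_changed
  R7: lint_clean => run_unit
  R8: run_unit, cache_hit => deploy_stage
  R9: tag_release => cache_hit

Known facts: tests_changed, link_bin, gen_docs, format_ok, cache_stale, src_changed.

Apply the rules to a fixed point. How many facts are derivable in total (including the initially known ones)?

[1] R3 [src_changed, gen_docs => cache_hit]; R4 [format_ok, gen_docs => publish_ok]. ⇒ new: cache_hit, publish_ok.
[2] R5 [publish_ok, gen_docs => lint_clean]. ⇒ new: lint_clean.
[3] R1 [lint_clean => deploy_prod]; R7 [lint_clean => run_unit]. ⇒ new: deploy_prod, run_unit.
[4] R8 [run_unit, cache_hit => deploy_stage]. ⇒ new: deploy_stage.
[5] R6 [deploy_stage => cfg_changed]. ⇒ new: cfg_changed.
Closure: {cache_hit, cache_stale, cfg_changed, deploy_prod, deploy_stage, format_ok, gen_docs, link_bin, lint_clean, publish_ok, run_unit, src_changed, tests_changed} — 13 facts.

13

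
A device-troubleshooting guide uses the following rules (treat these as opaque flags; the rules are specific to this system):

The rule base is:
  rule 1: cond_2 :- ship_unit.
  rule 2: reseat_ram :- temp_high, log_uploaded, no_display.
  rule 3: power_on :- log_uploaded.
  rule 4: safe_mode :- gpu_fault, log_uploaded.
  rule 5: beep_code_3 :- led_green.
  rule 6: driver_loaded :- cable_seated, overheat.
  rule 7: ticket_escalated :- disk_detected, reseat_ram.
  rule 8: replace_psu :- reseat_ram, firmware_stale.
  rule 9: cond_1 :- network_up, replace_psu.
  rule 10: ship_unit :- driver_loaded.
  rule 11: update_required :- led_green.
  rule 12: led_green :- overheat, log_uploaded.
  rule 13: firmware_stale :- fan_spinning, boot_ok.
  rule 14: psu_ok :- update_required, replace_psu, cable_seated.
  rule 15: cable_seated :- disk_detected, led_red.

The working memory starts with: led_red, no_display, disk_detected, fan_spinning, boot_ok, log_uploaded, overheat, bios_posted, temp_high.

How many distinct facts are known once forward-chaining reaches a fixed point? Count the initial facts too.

22

Round 1: rule 2 [reseat_ram :- temp_high, log_uploaded, no_display.]; rule 3 [power_on :- log_uploaded.]; rule 12 [led_green :- overheat, log_uploaded.]; rule 13 [firmware_stale :- fan_spinning, boot_ok.]; rule 15 [cable_seated :- disk_detected, led_red.]. Adds reseat_ram, power_on, led_green, firmware_stale, cable_seated.
Round 2: rule 5 [beep_code_3 :- led_green.]; rule 6 [driver_loaded :- cable_seated, overheat.]; rule 7 [ticket_escalated :- disk_detected, reseat_ram.]; rule 8 [replace_psu :- reseat_ram, firmware_stale.]; rule 11 [update_required :- led_green.]. Adds beep_code_3, driver_loaded, ticket_escalated, replace_psu, update_required.
Round 3: rule 10 [ship_unit :- driver_loaded.]; rule 14 [psu_ok :- update_required, replace_psu, cable_seated.]. Adds ship_unit, psu_ok.
Round 4: rule 1 [cond_2 :- ship_unit.]. Adds cond_2.
Closure: {beep_code_3, bios_posted, boot_ok, cable_seated, cond_2, disk_detected, driver_loaded, fan_spinning, firmware_stale, led_green, led_red, log_uploaded, no_display, overheat, power_on, psu_ok, replace_psu, reseat_ram, ship_unit, temp_high, ticket_escalated, update_required} — 22 facts.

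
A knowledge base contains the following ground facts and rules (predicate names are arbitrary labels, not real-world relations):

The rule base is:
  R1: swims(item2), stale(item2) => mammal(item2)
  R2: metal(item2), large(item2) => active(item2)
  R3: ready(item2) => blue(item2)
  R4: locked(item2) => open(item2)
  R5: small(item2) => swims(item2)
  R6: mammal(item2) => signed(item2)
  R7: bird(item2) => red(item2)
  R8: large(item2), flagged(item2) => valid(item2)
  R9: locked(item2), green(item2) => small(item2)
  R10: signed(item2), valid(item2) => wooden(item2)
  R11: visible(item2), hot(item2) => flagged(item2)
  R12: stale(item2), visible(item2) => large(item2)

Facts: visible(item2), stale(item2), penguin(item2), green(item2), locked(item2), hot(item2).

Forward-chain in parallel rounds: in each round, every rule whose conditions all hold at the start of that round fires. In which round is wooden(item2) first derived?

Round 1: R4 [locked(item2) => open(item2)]; R9 [locked(item2), green(item2) => small(item2)]; R11 [visible(item2), hot(item2) => flagged(item2)]; R12 [stale(item2), visible(item2) => large(item2)]. New: open(item2), small(item2), flagged(item2), large(item2).
Round 2: R5 [small(item2) => swims(item2)]; R8 [large(item2), flagged(item2) => valid(item2)]. New: swims(item2), valid(item2).
Round 3: R1 [swims(item2), stale(item2) => mammal(item2)]. New: mammal(item2).
Round 4: R6 [mammal(item2) => signed(item2)]. New: signed(item2).
Round 5: R10 [signed(item2), valid(item2) => wooden(item2)]. New: wooden(item2).
wooden(item2) first appears in round 5.

5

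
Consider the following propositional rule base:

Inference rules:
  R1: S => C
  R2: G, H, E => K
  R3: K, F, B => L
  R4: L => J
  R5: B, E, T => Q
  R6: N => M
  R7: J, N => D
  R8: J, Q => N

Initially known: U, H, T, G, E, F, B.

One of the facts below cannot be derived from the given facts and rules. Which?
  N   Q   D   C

[1] R2 [G, H, E => K]; R5 [B, E, T => Q]. ⇒ new: K, Q.
[2] R3 [K, F, B => L]. ⇒ new: L.
[3] R4 [L => J]. ⇒ new: J.
[4] R8 [J, Q => N]. ⇒ new: N.
[5] R6 [N => M]; R7 [J, N => D]. ⇒ new: M, D.
Derived: D (round 5), Q (round 1), N (round 4). C never appears in any round.

C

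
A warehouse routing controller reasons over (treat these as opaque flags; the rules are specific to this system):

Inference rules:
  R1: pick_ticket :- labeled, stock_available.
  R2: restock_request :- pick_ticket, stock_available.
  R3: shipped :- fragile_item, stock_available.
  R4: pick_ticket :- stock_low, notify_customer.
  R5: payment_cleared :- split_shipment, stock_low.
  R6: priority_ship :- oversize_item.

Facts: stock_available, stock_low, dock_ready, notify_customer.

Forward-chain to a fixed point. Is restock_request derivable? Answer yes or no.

Round 1 — R4, derive pick_ticket.
Round 2 — R2, derive restock_request.
restock_request appears in round 2, so it is derivable.

yes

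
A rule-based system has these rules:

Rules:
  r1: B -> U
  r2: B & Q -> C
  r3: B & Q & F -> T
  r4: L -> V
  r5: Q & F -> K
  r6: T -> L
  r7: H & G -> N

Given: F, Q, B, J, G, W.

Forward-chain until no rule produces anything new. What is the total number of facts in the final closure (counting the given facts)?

12

Round 1: r1 [B -> U]; r2 [B & Q -> C]; r3 [B & Q & F -> T]; r5 [Q & F -> K]. New: U, C, T, K.
Round 2: r6 [T -> L]. New: L.
Round 3: r4 [L -> V]. New: V.
Closure: {B, C, F, G, J, K, L, Q, T, U, V, W} — 12 facts.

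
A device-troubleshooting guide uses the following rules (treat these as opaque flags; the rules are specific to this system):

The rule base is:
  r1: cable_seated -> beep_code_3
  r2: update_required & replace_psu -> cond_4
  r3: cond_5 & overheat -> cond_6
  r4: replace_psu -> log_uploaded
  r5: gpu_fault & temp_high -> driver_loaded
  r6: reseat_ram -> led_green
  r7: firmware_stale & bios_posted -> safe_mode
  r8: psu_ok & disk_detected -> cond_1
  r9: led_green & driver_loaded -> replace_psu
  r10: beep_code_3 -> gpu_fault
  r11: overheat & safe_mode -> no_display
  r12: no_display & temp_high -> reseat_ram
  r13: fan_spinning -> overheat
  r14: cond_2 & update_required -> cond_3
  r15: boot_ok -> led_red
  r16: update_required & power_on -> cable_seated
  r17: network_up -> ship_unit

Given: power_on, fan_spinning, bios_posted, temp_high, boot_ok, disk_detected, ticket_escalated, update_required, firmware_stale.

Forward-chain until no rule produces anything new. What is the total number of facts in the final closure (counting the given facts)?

Round 1: r7 [firmware_stale & bios_posted -> safe_mode]; r13 [fan_spinning -> overheat]; r15 [boot_ok -> led_red]; r16 [update_required & power_on -> cable_seated]. Adds safe_mode, overheat, led_red, cable_seated.
Round 2: r1 [cable_seated -> beep_code_3]; r11 [overheat & safe_mode -> no_display]. Adds beep_code_3, no_display.
Round 3: r10 [beep_code_3 -> gpu_fault]; r12 [no_display & temp_high -> reseat_ram]. Adds gpu_fault, reseat_ram.
Round 4: r5 [gpu_fault & temp_high -> driver_loaded]; r6 [reseat_ram -> led_green]. Adds driver_loaded, led_green.
Round 5: r9 [led_green & driver_loaded -> replace_psu]. Adds replace_psu.
Round 6: r2 [update_required & replace_psu -> cond_4]; r4 [replace_psu -> log_uploaded]. Adds cond_4, log_uploaded.
Closure: {beep_code_3, bios_posted, boot_ok, cable_seated, cond_4, disk_detected, driver_loaded, fan_spinning, firmware_stale, gpu_fault, led_green, led_red, log_uploaded, no_display, overheat, power_on, replace_psu, reseat_ram, safe_mode, temp_high, ticket_escalated, update_required} — 22 facts.

22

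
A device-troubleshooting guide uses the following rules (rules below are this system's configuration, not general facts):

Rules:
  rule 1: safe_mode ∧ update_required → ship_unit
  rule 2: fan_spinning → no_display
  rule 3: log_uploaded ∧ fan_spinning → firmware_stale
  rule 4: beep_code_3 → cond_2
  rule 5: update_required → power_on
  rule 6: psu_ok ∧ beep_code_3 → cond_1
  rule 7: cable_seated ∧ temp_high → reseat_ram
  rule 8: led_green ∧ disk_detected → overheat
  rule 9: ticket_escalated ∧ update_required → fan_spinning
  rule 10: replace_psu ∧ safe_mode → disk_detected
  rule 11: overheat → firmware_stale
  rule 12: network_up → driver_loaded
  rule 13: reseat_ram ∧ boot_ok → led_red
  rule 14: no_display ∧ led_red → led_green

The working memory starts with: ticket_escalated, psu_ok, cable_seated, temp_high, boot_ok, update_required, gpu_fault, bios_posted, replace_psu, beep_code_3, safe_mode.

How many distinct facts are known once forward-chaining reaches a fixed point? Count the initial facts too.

23

Round 1 fires rule 1, rule 4, rule 5, rule 6, rule 7, rule 9, rule 10, giving ship_unit, cond_2, power_on, cond_1, reseat_ram, fan_spinning, disk_detected.
Round 2 fires rule 2, rule 13, giving no_display, led_red.
Round 3 fires rule 14, giving led_green.
Round 4 fires rule 8, giving overheat.
Round 5 fires rule 11, giving firmware_stale.
Closure: {beep_code_3, bios_posted, boot_ok, cable_seated, cond_1, cond_2, disk_detected, fan_spinning, firmware_stale, gpu_fault, led_green, led_red, no_display, overheat, power_on, psu_ok, replace_psu, reseat_ram, safe_mode, ship_unit, temp_high, ticket_escalated, update_required} — 23 facts.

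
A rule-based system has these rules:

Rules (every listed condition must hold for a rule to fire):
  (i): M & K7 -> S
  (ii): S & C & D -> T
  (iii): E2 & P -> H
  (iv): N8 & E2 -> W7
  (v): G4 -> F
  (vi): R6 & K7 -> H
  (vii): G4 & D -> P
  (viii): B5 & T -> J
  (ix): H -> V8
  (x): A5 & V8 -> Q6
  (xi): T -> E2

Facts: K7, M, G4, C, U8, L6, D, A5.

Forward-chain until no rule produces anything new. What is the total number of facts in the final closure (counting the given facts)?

16

Round 1 — (i), (v), (vii), derive S, F, P.
Round 2 — (ii), derive T.
Round 3 — (xi), derive E2.
Round 4 — (iii), derive H.
Round 5 — (ix), derive V8.
Round 6 — (x), derive Q6.
Closure: {A5, C, D, E2, F, G4, H, K7, L6, M, P, Q6, S, T, U8, V8} — 16 facts.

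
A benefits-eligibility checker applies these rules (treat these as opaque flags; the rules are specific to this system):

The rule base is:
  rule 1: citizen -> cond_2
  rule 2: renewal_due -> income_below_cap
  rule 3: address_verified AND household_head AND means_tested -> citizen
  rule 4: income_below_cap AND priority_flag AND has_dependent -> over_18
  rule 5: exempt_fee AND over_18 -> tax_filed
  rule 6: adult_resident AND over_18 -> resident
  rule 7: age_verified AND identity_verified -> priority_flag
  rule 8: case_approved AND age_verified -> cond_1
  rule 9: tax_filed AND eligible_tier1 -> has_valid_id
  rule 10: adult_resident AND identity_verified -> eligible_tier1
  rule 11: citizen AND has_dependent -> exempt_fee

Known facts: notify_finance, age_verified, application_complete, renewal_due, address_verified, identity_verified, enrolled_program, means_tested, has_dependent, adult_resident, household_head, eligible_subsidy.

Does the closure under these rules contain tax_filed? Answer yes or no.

yes

Round 1: rule 2 [renewal_due -> income_below_cap]; rule 3 [address_verified AND household_head AND means_tested -> citizen]; rule 7 [age_verified AND identity_verified -> priority_flag]; rule 10 [adult_resident AND identity_verified -> eligible_tier1]. Adds income_below_cap, citizen, priority_flag, eligible_tier1.
Round 2: rule 1 [citizen -> cond_2]; rule 4 [income_below_cap AND priority_flag AND has_dependent -> over_18]; rule 11 [citizen AND has_dependent -> exempt_fee]. Adds cond_2, over_18, exempt_fee.
Round 3: rule 5 [exempt_fee AND over_18 -> tax_filed]; rule 6 [adult_resident AND over_18 -> resident]. Adds tax_filed, resident.
Round 4: rule 9 [tax_filed AND eligible_tier1 -> has_valid_id]. Adds has_valid_id.
tax_filed appears in round 3, so it is derivable.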